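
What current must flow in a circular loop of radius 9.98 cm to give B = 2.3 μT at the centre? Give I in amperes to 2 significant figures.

I ≈ 0.37 A

At the centre of a circular loop B = μ₀I/(2R), so I = 2RB/μ₀.
With R = 0.0998 m, I = 2 × 0.0998 × 2.30×10⁻⁶ / (4π×10⁻⁷) = 0.365 A.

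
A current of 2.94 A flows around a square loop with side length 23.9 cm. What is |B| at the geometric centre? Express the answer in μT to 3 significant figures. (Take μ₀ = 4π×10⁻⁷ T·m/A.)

Each side is a finite straight segment at perpendicular distance d = a/(2 tan(π/4)) = 0.1195 m from the centre, with end-angles ±π/4.
One side contributes B₁ = (μ₀I/4πd)·2 sin(π/4) = 3.48×10⁻⁶ T.
All 4 sides add in the same direction: B = 4 × 3.48×10⁻⁶ = 1.39×10⁻⁵ T.

B ≈ 13.9 μT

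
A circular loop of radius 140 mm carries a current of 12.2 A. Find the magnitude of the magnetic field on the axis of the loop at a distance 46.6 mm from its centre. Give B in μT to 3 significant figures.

B ≈ 46.8 μT

On the axis of a circular loop, B = μ₀IR² / [2(R²+z²)^(3/2)].
R² + z² = (0.14)² + (0.0466)² = 0.02177 m², and (R²+z²)^(3/2) = 3.21×10⁻³ m³.
B = (4π×10⁻⁷ × 12.2 × 0.0196) / (2 × 3.21×10⁻³) = 4.68×10⁻⁵ T.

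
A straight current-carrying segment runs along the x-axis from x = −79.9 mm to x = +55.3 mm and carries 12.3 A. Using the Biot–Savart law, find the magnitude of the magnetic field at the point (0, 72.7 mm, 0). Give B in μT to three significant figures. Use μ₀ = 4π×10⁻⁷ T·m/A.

B ≈ 22.8 μT

For a finite straight segment, B = (μ₀I/4πd)(sinθ₁ + sinθ₂), where θ₁, θ₂ are the angles from the perpendicular to each end.
The perpendicular distance is d = 0.0727 m; the end-offsets along the wire are a = 0.0799 m and b = 0.0553 m.
sinθ₁ = 0.0799/√(0.0799²+0.0727²) = 0.7396; sinθ₂ = 0.0553/√(0.0553²+0.0727²) = 0.6054.
B = (4π×10⁻⁷ × 12.3) / (4π × 0.0727) × (0.7396 + 0.6054) = 2.28×10⁻⁵ T.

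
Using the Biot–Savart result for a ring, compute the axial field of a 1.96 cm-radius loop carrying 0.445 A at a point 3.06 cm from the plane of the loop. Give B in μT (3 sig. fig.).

On the axis of a circular loop, B = μ₀IR² / [2(R²+z²)^(3/2)].
R² + z² = (0.0196)² + (0.0306)² = 0.001321 m², and (R²+z²)^(3/2) = 4.80×10⁻⁵ m³.
B = (4π×10⁻⁷ × 0.445 × 0.0003842) / (2 × 4.80×10⁻⁵) = 2.24×10⁻⁶ T.

B ≈ 2.24 μT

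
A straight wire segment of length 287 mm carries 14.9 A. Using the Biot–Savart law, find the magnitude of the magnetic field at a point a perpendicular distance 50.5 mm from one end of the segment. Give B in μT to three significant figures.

B ≈ 29.1 μT

For a finite straight segment, B = (μ₀I/4πd)(sinθ₁ + sinθ₂), where θ₁, θ₂ are the angles from the perpendicular to each end.
The perpendicular foot is at one end, so the two end-offsets along the wire are 0 and L = 0.287 m.
sinθ₁ = 0/√(0²+0.0505²) = 0.0000; sinθ₂ = 0.287/√(0.287²+0.0505²) = 0.9849.
B = (4π×10⁻⁷ × 14.9) / (4π × 0.0505) × (0.0000 + 0.9849) = 2.91×10⁻⁵ T.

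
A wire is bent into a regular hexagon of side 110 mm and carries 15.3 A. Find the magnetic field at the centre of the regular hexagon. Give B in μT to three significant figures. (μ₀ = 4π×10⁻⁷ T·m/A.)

Each side is a finite straight segment at perpendicular distance d = a/(2 tan(π/6)) = 0.09526 m from the centre, with end-angles ±π/6.
One side contributes B₁ = (μ₀I/4πd)·2 sin(π/6) = 1.61×10⁻⁵ T.
All 6 sides add in the same direction: B = 6 × 1.61×10⁻⁵ = 9.64×10⁻⁵ T.

B ≈ 96.4 μT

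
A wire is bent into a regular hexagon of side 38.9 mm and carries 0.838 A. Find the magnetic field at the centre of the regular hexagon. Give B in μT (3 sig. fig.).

Each side is a finite straight segment at perpendicular distance d = a/(2 tan(π/6)) = 0.03369 m from the centre, with end-angles ±π/6.
One side contributes B₁ = (μ₀I/4πd)·2 sin(π/6) = 2.49×10⁻⁶ T.
All 6 sides add in the same direction: B = 6 × 2.49×10⁻⁶ = 1.49×10⁻⁵ T.

B ≈ 14.9 μT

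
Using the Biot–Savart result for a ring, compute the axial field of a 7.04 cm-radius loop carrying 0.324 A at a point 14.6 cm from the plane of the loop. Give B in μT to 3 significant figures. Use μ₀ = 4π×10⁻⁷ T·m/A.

B ≈ 0.237 μT

On the axis of a circular loop, B = μ₀IR² / [2(R²+z²)^(3/2)].
R² + z² = (0.0704)² + (0.146)² = 0.02627 m², and (R²+z²)^(3/2) = 4.26×10⁻³ m³.
B = (4π×10⁻⁷ × 0.324 × 0.004956) / (2 × 4.26×10⁻³) = 2.37×10⁻⁷ T.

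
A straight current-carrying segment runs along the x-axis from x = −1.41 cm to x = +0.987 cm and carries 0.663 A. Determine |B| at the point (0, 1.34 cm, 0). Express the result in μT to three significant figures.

For a finite straight segment, B = (μ₀I/4πd)(sinθ₁ + sinθ₂), where θ₁, θ₂ are the angles from the perpendicular to each end.
The perpendicular distance is d = 0.0134 m; the end-offsets along the wire are a = 0.0141 m and b = 0.00987 m.
sinθ₁ = 0.0141/√(0.0141²+0.0134²) = 0.7249; sinθ₂ = 0.00987/√(0.00987²+0.0134²) = 0.5931.
B = (4π×10⁻⁷ × 0.663) / (4π × 0.0134) × (0.7249 + 0.5931) = 6.52×10⁻⁶ T.

B ≈ 6.52 μT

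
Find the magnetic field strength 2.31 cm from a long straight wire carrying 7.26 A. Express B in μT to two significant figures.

B ≈ 63 μT

For an infinitely long straight wire, B = μ₀I/(2πd).
B = (4π×10⁻⁷ × 7.26) / (2π × 0.0231) = 6.29×10⁻⁵ T.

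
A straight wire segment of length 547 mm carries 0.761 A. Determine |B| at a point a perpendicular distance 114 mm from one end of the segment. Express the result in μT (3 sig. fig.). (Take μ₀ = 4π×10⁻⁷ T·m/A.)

For a finite straight segment, B = (μ₀I/4πd)(sinθ₁ + sinθ₂), where θ₁, θ₂ are the angles from the perpendicular to each end.
The perpendicular foot is at one end, so the two end-offsets along the wire are 0 and L = 0.547 m.
sinθ₁ = 0/√(0²+0.114²) = 0.0000; sinθ₂ = 0.547/√(0.547²+0.114²) = 0.9790.
B = (4π×10⁻⁷ × 0.761) / (4π × 0.114) × (0.0000 + 0.9790) = 6.54×10⁻⁷ T.

B ≈ 0.654 μT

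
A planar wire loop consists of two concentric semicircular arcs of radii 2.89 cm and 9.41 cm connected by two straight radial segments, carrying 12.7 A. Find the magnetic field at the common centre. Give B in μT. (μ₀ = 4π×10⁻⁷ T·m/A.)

B ≈ 95.7 μT

The radial connectors point toward the centre, so dl × r̂ = 0 and they contribute nothing.
Each semicircle gives μ₀I/(4R): inner arc 1.38×10⁻⁴ T, outer arc 4.24×10⁻⁵ T.
The two arcs carry current in opposite angular senses, so their fields oppose: B = |1.38×10⁻⁴ − 4.24×10⁻⁵| = 9.57×10⁻⁵ T.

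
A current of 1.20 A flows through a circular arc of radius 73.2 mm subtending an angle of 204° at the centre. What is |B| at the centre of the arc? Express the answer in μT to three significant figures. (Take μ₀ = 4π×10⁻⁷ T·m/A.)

B ≈ 5.84 μT

The Biot–Savart field of a circular arc at its centre is B = μ₀Iφ/(4πR), with φ = 3.56 rad.
B = (4π×10⁻⁷ × 1.20 × 3.56) / (4π × 0.0732) = 5.84×10⁻⁶ T.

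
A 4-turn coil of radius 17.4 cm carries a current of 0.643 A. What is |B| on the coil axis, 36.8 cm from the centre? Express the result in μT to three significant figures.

For an N-turn flat coil, B = Nμ₀IR²/[2(R²+z²)^(3/2)] with R = 0.174 m, z = 0.368 m.
B = 4 × 1.81×10⁻⁷ T = 7.25×10⁻⁷ T.

B ≈ 0.725 μT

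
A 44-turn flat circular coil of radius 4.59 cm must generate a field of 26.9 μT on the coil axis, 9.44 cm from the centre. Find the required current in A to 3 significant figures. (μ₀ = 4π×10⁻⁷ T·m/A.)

I ≈ 0.534 A

For an N-turn coil, B = Nμ₀IR²/[2(R²+z²)^(3/2)] with R = 0.0459 m, z = 0.0944 m, so I = 2B(R²+z²)^(3/2)/(Nμ₀R²) = 2 × 2.69×10⁻⁵ × 1.16×10⁻³ / (44 × 4π×10⁻⁷ × 0.002107) = 0.534 A.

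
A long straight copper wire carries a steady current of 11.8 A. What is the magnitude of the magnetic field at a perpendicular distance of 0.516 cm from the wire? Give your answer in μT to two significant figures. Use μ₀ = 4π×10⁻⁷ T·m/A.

For an infinitely long straight wire, B = μ₀I/(2πd).
B = (4π×10⁻⁷ × 11.8) / (2π × 0.00516) = 4.57×10⁻⁴ T.

B ≈ 460 μT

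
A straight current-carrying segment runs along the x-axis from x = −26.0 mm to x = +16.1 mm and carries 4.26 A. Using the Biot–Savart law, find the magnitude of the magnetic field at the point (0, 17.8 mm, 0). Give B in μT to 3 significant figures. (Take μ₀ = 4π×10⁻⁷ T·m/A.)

B ≈ 35.8 μT

For a finite straight segment, B = (μ₀I/4πd)(sinθ₁ + sinθ₂), where θ₁, θ₂ are the angles from the perpendicular to each end.
The perpendicular distance is d = 0.0178 m; the end-offsets along the wire are a = 0.026 m and b = 0.0161 m.
sinθ₁ = 0.026/√(0.026²+0.0178²) = 0.8252; sinθ₂ = 0.0161/√(0.0161²+0.0178²) = 0.6708.
B = (4π×10⁻⁷ × 4.26) / (4π × 0.0178) × (0.8252 + 0.6708) = 3.58×10⁻⁵ T.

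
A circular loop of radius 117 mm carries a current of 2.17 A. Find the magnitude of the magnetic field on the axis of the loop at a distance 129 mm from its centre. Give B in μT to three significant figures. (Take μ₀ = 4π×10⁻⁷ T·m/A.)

On the axis of a circular loop, B = μ₀IR² / [2(R²+z²)^(3/2)].
R² + z² = (0.117)² + (0.129)² = 0.03033 m², and (R²+z²)^(3/2) = 5.28×10⁻³ m³.
B = (4π×10⁻⁷ × 2.17 × 0.01369) / (2 × 5.28×10⁻³) = 3.53×10⁻⁶ T.

B ≈ 3.53 μT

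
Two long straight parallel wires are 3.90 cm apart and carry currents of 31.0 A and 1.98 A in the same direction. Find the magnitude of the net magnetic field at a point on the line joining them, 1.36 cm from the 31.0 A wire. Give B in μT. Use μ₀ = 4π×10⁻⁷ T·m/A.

B ≈ 440 μT

Each long wire gives B = μ₀I/(2πd). Distances are d₁ = 0.0136 m and d₂ = 0.0254 m.
B₁ = 4.56×10⁻⁴ T, B₂ = 1.56×10⁻⁵ T.
Between parallel currents the two contributions point in opposite directions, so they subtract. B = |B₁ − B₂| = |4.56×10⁻⁴ − 1.56×10⁻⁵| = 4.40×10⁻⁴ T.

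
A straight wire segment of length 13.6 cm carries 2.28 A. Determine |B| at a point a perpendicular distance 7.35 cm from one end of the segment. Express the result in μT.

B ≈ 2.73 μT

For a finite straight segment, B = (μ₀I/4πd)(sinθ₁ + sinθ₂), where θ₁, θ₂ are the angles from the perpendicular to each end.
The perpendicular foot is at one end, so the two end-offsets along the wire are 0 and L = 0.136 m.
sinθ₁ = 0/√(0²+0.0735²) = 0.0000; sinθ₂ = 0.136/√(0.136²+0.0735²) = 0.8797.
B = (4π×10⁻⁷ × 2.28) / (4π × 0.0735) × (0.0000 + 0.8797) = 2.73×10⁻⁶ T.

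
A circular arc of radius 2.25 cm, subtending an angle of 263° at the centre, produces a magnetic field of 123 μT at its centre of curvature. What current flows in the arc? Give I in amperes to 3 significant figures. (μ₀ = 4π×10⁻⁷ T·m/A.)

I ≈ 6.03 A

For a circular arc, B = μ₀Iφ/(4πR) with φ in radians; here φ = 4.59 rad.
So I = 4πRB/(μ₀φ) = 4π × 0.0225 × 1.23×10⁻⁴ / (4π×10⁻⁷ × 4.59) = 6.03 A.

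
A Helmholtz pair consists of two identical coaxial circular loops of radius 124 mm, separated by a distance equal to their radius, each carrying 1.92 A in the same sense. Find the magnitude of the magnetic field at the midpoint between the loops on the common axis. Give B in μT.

Each loop contributes B = μ₀IR²/[2(R²+z²)^(3/2)] on the axis, with z measured from that loop.
Loop 1 (z = 0.062 m): B₁ = 6.96×10⁻⁶ T. Loop 2 (z = 0.062 m): B₂ = 6.96×10⁻⁶ T.
The fields add: B = B₁ + B₂ = 1.39×10⁻⁵ T.

B ≈ 13.9 μT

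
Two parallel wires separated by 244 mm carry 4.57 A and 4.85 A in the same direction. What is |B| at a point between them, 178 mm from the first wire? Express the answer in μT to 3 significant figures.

B ≈ 9.56 μT

Each long wire gives B = μ₀I/(2πd). Distances are d₁ = 0.178 m and d₂ = 0.066 m.
B₁ = 5.13×10⁻⁶ T, B₂ = 1.47×10⁻⁵ T.
Between parallel currents the two contributions point in opposite directions, so they subtract. B = |B₁ − B₂| = |5.13×10⁻⁶ − 1.47×10⁻⁵| = 9.56×10⁻⁶ T.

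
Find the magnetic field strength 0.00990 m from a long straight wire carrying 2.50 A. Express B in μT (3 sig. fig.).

B ≈ 50.5 μT

For an infinitely long straight wire, B = μ₀I/(2πd).
B = (4π×10⁻⁷ × 2.50) / (2π × 0.0099) = 5.05×10⁻⁵ T.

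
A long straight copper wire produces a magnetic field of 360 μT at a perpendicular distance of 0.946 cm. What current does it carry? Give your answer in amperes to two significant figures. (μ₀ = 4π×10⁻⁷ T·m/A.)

For a long straight wire B = μ₀I/(2πd), so I = 2πdB/μ₀.
I = 2π × 0.00946 × 3.60×10⁻⁴ / (4π×10⁻⁷) = 17.0 A.

I ≈ 17 A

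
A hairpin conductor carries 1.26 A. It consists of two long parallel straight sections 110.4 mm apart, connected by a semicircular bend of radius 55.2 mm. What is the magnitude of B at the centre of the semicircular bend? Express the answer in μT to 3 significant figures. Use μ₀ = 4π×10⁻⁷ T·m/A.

The semicircular arc contributes B_arc = μ₀I·π/(4πR) = μ₀I/(4R) = 7.17×10⁻⁶ T.
Each semi-infinite lead is at perpendicular distance R = 0.0552 m from the centre, with the perpendicular foot at its near end, so it contributes μ₀I/(4πR); both point the same way, together 4.57×10⁻⁶ T.
Arc and leads all point the same direction: B = 7.17×10⁻⁶ + 4.57×10⁻⁶ = 1.17×10⁻⁵ T.

B ≈ 11.7 μT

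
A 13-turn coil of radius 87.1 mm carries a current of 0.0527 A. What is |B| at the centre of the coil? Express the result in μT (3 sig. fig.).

For an N-turn flat coil, B = Nμ₀I/(2R) with R = 0.0871 m.
B = 13 × 3.80×10⁻⁷ T = 4.94×10⁻⁶ T.

B ≈ 4.94 μT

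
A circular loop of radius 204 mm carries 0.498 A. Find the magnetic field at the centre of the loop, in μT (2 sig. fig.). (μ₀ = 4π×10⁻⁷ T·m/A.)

B ≈ 1.5 μT

At the centre of a circular loop the Biot–Savart law gives B = μ₀I/(2R).
B = (4π×10⁻⁷ × 0.498) / (2 × 0.204) = 1.53×10⁻⁶ T.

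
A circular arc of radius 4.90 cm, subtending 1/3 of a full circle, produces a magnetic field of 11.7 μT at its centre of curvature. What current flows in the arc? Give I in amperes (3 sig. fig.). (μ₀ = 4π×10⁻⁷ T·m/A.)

I ≈ 2.74 A

For a circular arc, B = μ₀Iφ/(4πR) with φ in radians; here φ = 2.094 rad.
So I = 4πRB/(μ₀φ) = 4π × 0.049 × 1.17×10⁻⁵ / (4π×10⁻⁷ × 2.094) = 2.74 A.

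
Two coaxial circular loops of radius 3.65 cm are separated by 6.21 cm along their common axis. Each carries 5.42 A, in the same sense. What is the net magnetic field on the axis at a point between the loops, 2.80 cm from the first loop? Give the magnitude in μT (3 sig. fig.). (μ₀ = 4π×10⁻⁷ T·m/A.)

B ≈ 83.0 μT

Each loop contributes B = μ₀IR²/[2(R²+z²)^(3/2)] on the axis, with z measured from that loop.
Loop 1 (z = 0.028 m): B₁ = 4.66×10⁻⁵ T. Loop 2 (z = 0.0341 m): B₂ = 3.64×10⁻⁵ T.
The fields add: B = B₁ + B₂ = 8.30×10⁻⁵ T.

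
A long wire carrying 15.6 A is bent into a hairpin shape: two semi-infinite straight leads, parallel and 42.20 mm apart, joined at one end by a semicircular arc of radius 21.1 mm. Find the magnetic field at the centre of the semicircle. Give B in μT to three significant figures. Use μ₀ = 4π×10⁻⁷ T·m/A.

B ≈ 380 μT

The semicircular arc contributes B_arc = μ₀I·π/(4πR) = μ₀I/(4R) = 2.32×10⁻⁴ T.
Each semi-infinite lead is at perpendicular distance R = 0.0211 m from the centre, with the perpendicular foot at its near end, so it contributes μ₀I/(4πR); both point the same way, together 1.48×10⁻⁴ T.
Arc and leads all point the same direction: B = 2.32×10⁻⁴ + 1.48×10⁻⁴ = 3.80×10⁻⁴ T.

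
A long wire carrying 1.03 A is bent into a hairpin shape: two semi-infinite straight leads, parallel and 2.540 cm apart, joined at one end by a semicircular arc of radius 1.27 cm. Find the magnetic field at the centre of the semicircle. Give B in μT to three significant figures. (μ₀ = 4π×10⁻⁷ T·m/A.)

The semicircular arc contributes B_arc = μ₀I·π/(4πR) = μ₀I/(4R) = 2.55×10⁻⁵ T.
Each semi-infinite lead is at perpendicular distance R = 0.0127 m from the centre, with the perpendicular foot at its near end, so it contributes μ₀I/(4πR); both point the same way, together 1.62×10⁻⁵ T.
Arc and leads all point the same direction: B = 2.55×10⁻⁵ + 1.62×10⁻⁵ = 4.17×10⁻⁵ T.

B ≈ 41.7 μT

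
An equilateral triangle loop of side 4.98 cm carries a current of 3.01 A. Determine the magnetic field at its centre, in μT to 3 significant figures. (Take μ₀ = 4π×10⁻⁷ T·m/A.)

B ≈ 109 μT

Each side is a finite straight segment at perpendicular distance d = a/(2 tan(π/3)) = 0.01438 m from the centre, with end-angles ±π/3.
One side contributes B₁ = (μ₀I/4πd)·2 sin(π/3) = 3.63×10⁻⁵ T.
All 3 sides add in the same direction: B = 3 × 3.63×10⁻⁵ = 1.09×10⁻⁴ T.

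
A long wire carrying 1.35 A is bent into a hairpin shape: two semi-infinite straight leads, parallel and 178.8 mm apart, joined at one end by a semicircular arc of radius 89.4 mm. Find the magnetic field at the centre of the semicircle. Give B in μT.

The semicircular arc contributes B_arc = μ₀I·π/(4πR) = μ₀I/(4R) = 4.74×10⁻⁶ T.
Each semi-infinite lead is at perpendicular distance R = 0.0894 m from the centre, with the perpendicular foot at its near end, so it contributes μ₀I/(4πR); both point the same way, together 3.02×10⁻⁶ T.
Arc and leads all point the same direction: B = 4.74×10⁻⁶ + 3.02×10⁻⁶ = 7.76×10⁻⁶ T.

B ≈ 7.76 μT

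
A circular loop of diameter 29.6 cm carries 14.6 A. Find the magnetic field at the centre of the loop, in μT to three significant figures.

At the centre of a circular loop the Biot–Savart law gives B = μ₀I/(2R) (so R = 0.148 m).
B = (4π×10⁻⁷ × 14.6) / (2 × 0.148) = 6.20×10⁻⁵ T.

B ≈ 62.0 μT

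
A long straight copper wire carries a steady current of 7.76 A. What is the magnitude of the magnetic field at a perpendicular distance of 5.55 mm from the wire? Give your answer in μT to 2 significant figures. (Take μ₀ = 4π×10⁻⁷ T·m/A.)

For an infinitely long straight wire, B = μ₀I/(2πd).
B = (4π×10⁻⁷ × 7.76) / (2π × 0.00555) = 2.80×10⁻⁴ T.

B ≈ 280 μT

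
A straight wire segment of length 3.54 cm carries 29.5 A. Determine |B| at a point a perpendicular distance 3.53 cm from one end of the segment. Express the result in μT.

For a finite straight segment, B = (μ₀I/4πd)(sinθ₁ + sinθ₂), where θ₁, θ₂ are the angles from the perpendicular to each end.
The perpendicular foot is at one end, so the two end-offsets along the wire are 0 and L = 0.0354 m.
sinθ₁ = 0/√(0²+0.0353²) = 0.0000; sinθ₂ = 0.0354/√(0.0354²+0.0353²) = 0.7081.
B = (4π×10⁻⁷ × 29.5) / (4π × 0.0353) × (0.0000 + 0.7081) = 5.92×10⁻⁵ T.

B ≈ 59.2 μT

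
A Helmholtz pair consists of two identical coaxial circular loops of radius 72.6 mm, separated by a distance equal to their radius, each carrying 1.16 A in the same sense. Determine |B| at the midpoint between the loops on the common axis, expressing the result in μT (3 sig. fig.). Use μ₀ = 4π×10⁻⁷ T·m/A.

Each loop contributes B = μ₀IR²/[2(R²+z²)^(3/2)] on the axis, with z measured from that loop.
Loop 1 (z = 0.0363 m): B₁ = 7.18×10⁻⁶ T. Loop 2 (z = 0.0363 m): B₂ = 7.18×10⁻⁶ T.
The fields add: B = B₁ + B₂ = 1.44×10⁻⁵ T.

B ≈ 14.4 μT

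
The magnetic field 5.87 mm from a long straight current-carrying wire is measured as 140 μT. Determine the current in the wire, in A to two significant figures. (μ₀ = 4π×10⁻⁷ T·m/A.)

I ≈ 4.1 A

For a long straight wire B = μ₀I/(2πd), so I = 2πdB/μ₀.
I = 2π × 0.00587 × 1.40×10⁻⁴ / (4π×10⁻⁷) = 4.11 A.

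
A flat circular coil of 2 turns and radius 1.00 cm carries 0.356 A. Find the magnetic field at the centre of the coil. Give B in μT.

B ≈ 44.7 μT

For an N-turn flat coil, B = Nμ₀I/(2R) with R = 0.01 m.
B = 2 × 2.24×10⁻⁵ T = 4.47×10⁻⁵ T.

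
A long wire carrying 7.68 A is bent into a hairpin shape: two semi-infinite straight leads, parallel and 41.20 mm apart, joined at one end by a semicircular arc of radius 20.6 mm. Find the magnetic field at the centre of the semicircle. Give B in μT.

The semicircular arc contributes B_arc = μ₀I·π/(4πR) = μ₀I/(4R) = 1.17×10⁻⁴ T.
Each semi-infinite lead is at perpendicular distance R = 0.0206 m from the centre, with the perpendicular foot at its near end, so it contributes μ₀I/(4πR); both point the same way, together 7.46×10⁻⁵ T.
Arc and leads all point the same direction: B = 1.17×10⁻⁴ + 7.46×10⁻⁵ = 1.92×10⁻⁴ T.

B ≈ 192 μT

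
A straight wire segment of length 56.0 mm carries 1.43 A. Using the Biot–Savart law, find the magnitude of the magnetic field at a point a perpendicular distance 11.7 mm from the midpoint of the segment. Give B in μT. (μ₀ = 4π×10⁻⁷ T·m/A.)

For a finite straight segment, B = (μ₀I/4πd)(sinθ₁ + sinθ₂), where θ₁, θ₂ are the angles from the perpendicular to each end.
The perpendicular from the point meets the wire at its midpoint, so each end is L/2 = 0.028 m away along the wire.
sinθ₁ = 0.028/√(0.028²+0.0117²) = 0.9227; sinθ₂ = 0.028/√(0.028²+0.0117²) = 0.9227.
B = (4π×10⁻⁷ × 1.43) / (4π × 0.0117) × (0.9227 + 0.9227) = 2.26×10⁻⁵ T.

B ≈ 22.6 μT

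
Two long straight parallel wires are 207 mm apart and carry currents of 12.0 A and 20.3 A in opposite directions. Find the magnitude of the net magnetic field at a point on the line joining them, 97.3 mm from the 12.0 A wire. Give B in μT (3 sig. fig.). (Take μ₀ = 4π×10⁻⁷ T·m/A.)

Each long wire gives B = μ₀I/(2πd). Distances are d₁ = 0.0973 m and d₂ = 0.1097 m.
B₁ = 2.47×10⁻⁵ T, B₂ = 3.70×10⁻⁵ T.
Between antiparallel currents both contributions point the same way, so they add. B = B₁ + B₂ = 2.47×10⁻⁵ + 3.70×10⁻⁵ = 6.17×10⁻⁵ T.

B ≈ 61.7 μT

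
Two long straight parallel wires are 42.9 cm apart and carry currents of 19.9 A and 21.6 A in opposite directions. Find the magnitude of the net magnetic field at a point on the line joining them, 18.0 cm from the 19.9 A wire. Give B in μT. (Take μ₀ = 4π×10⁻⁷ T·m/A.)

B ≈ 39.5 μT

Each long wire gives B = μ₀I/(2πd). Distances are d₁ = 0.18 m and d₂ = 0.249 m.
B₁ = 2.21×10⁻⁵ T, B₂ = 1.73×10⁻⁵ T.
Between antiparallel currents both contributions point the same way, so they add. B = B₁ + B₂ = 2.21×10⁻⁵ + 1.73×10⁻⁵ = 3.95×10⁻⁵ T.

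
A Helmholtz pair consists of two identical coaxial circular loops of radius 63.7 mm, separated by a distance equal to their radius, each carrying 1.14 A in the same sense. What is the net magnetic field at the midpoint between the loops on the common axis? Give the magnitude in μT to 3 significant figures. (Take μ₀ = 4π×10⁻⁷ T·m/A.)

Each loop contributes B = μ₀IR²/[2(R²+z²)^(3/2)] on the axis, with z measured from that loop.
Loop 1 (z = 0.03185 m): B₁ = 8.05×10⁻⁶ T. Loop 2 (z = 0.03185 m): B₂ = 8.05×10⁻⁶ T.
The fields add: B = B₁ + B₂ = 1.61×10⁻⁵ T.

B ≈ 16.1 μT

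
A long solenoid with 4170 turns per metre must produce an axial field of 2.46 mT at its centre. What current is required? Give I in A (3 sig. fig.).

I ≈ 0.469 A

Inside a long solenoid B = μ₀nI with n = 4170 m⁻¹, so I = B/(μ₀n).
I = 2.46×10⁻³ / (4π×10⁻⁷ × 4170) = 0.469 A.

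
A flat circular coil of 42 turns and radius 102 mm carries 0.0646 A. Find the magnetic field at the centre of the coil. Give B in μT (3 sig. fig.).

For an N-turn flat coil, B = Nμ₀I/(2R) with R = 0.102 m.
B = 42 × 3.98×10⁻⁷ T = 1.67×10⁻⁵ T.

B ≈ 16.7 μT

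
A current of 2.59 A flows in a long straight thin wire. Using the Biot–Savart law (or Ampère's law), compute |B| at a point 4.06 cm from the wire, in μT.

For an infinitely long straight wire, B = μ₀I/(2πd).
B = (4π×10⁻⁷ × 2.59) / (2π × 0.0406) = 1.28×10⁻⁵ T.

B ≈ 12.8 μT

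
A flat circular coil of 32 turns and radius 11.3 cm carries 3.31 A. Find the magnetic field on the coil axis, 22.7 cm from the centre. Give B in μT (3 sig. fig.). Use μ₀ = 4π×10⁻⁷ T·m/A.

For an N-turn flat coil, B = Nμ₀IR²/[2(R²+z²)^(3/2)] with R = 0.113 m, z = 0.227 m.
B = 32 × 1.63×10⁻⁶ T = 5.21×10⁻⁵ T.

B ≈ 52.1 μT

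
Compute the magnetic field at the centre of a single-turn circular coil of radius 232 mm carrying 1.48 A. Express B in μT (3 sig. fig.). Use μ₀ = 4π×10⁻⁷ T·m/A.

B ≈ 4.01 μT

At the centre of a circular loop the Biot–Savart law gives B = μ₀I/(2R).
B = (4π×10⁻⁷ × 1.48) / (2 × 0.232) = 4.01×10⁻⁶ T.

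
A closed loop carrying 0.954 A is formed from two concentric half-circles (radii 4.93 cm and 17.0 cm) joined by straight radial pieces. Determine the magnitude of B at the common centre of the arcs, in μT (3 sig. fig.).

B ≈ 4.32 μT

The radial connectors point toward the centre, so dl × r̂ = 0 and they contribute nothing.
Each semicircle gives μ₀I/(4R): inner arc 6.08×10⁻⁶ T, outer arc 1.76×10⁻⁶ T.
The two arcs carry current in opposite angular senses, so their fields oppose: B = |6.08×10⁻⁶ − 1.76×10⁻⁶| = 4.32×10⁻⁶ T.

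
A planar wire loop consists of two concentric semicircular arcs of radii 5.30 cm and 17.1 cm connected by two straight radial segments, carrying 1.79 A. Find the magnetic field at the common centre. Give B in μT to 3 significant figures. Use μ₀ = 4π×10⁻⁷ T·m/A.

The radial connectors point toward the centre, so dl × r̂ = 0 and they contribute nothing.
Each semicircle gives μ₀I/(4R): inner arc 1.06×10⁻⁵ T, outer arc 3.29×10⁻⁶ T.
The two arcs carry current in opposite angular senses, so their fields oppose: B = |1.06×10⁻⁵ − 3.29×10⁻⁶| = 7.32×10⁻⁶ T.

B ≈ 7.32 μT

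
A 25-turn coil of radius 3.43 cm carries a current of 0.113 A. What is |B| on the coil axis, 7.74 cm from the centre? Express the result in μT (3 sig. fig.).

B ≈ 3.44 μT

For an N-turn flat coil, B = Nμ₀IR²/[2(R²+z²)^(3/2)] with R = 0.0343 m, z = 0.0774 m.
B = 25 × 1.38×10⁻⁷ T = 3.44×10⁻⁶ T.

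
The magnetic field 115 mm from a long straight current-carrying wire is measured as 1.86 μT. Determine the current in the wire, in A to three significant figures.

For a long straight wire B = μ₀I/(2πd), so I = 2πdB/μ₀.
I = 2π × 0.115 × 1.86×10⁻⁶ / (4π×10⁻⁷) = 1.07 A.

I ≈ 1.07 A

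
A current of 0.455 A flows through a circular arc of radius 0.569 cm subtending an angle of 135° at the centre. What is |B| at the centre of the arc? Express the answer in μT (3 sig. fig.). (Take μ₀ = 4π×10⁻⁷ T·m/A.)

The Biot–Savart field of a circular arc at its centre is B = μ₀Iφ/(4πR), with φ = 2.356 rad.
B = (4π×10⁻⁷ × 0.455 × 2.356) / (4π × 0.00569) = 1.88×10⁻⁵ T.

B ≈ 18.8 μT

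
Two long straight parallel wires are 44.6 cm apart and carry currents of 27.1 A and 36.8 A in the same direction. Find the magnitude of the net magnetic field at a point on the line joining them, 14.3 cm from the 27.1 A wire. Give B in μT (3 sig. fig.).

Each long wire gives B = μ₀I/(2πd). Distances are d₁ = 0.143 m and d₂ = 0.303 m.
B₁ = 3.79×10⁻⁵ T, B₂ = 2.43×10⁻⁵ T.
Between parallel currents the two contributions point in opposite directions, so they subtract. B = |B₁ − B₂| = |3.79×10⁻⁵ − 2.43×10⁻⁵| = 1.36×10⁻⁵ T.

B ≈ 13.6 μT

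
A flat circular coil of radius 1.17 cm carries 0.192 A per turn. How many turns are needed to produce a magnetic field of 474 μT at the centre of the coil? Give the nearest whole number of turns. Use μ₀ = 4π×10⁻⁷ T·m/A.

N = 46

For an N-turn coil, B = Nμ₀I/(2R). A single turn gives B₁ = 1.03×10⁻⁵ T with R = 0.0117 m.
N = B/B₁ = 4.74×10⁻⁴ / 1.03×10⁻⁵ = 45.97.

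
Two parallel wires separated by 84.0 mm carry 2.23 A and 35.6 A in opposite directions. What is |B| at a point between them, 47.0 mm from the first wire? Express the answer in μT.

Each long wire gives B = μ₀I/(2πd). Distances are d₁ = 0.047 m and d₂ = 0.037 m.
B₁ = 9.49×10⁻⁶ T, B₂ = 1.92×10⁻⁴ T.
Between antiparallel currents both contributions point the same way, so they add. B = B₁ + B₂ = 9.49×10⁻⁶ + 1.92×10⁻⁴ = 2.02×10⁻⁴ T.

B ≈ 202 μT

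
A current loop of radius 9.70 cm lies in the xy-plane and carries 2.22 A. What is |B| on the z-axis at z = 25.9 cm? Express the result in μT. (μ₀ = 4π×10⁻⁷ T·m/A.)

On the axis of a circular loop, B = μ₀IR² / [2(R²+z²)^(3/2)].
R² + z² = (0.097)² + (0.259)² = 0.07649 m², and (R²+z²)^(3/2) = 2.12×10⁻² m³.
B = (4π×10⁻⁷ × 2.22 × 0.009409) / (2 × 2.12×10⁻²) = 6.20×10⁻⁷ T.

B ≈ 0.620 μT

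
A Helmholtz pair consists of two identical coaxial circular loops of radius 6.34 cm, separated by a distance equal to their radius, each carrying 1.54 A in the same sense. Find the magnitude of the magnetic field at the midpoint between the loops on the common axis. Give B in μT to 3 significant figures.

Each loop contributes B = μ₀IR²/[2(R²+z²)^(3/2)] on the axis, with z measured from that loop.
Loop 1 (z = 0.0317 m): B₁ = 1.09×10⁻⁵ T. Loop 2 (z = 0.0317 m): B₂ = 1.09×10⁻⁵ T.
The fields add: B = B₁ + B₂ = 2.18×10⁻⁵ T.

B ≈ 21.8 μT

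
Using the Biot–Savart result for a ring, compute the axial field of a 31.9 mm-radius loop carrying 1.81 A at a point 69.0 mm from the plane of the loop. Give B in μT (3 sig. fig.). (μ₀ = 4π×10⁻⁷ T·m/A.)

B ≈ 2.63 μT

On the axis of a circular loop, B = μ₀IR² / [2(R²+z²)^(3/2)].
R² + z² = (0.0319)² + (0.069)² = 0.005779 m², and (R²+z²)^(3/2) = 4.39×10⁻⁴ m³.
B = (4π×10⁻⁷ × 1.81 × 0.001018) / (2 × 4.39×10⁻⁴) = 2.63×10⁻⁶ T.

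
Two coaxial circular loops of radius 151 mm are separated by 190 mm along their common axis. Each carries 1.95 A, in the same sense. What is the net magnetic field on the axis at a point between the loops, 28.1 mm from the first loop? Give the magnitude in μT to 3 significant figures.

Each loop contributes B = μ₀IR²/[2(R²+z²)^(3/2)] on the axis, with z measured from that loop.
Loop 1 (z = 0.0281 m): B₁ = 7.71×10⁻⁶ T. Loop 2 (z = 0.1619 m): B₂ = 2.57×10⁻⁶ T.
The fields add: B = B₁ + B₂ = 1.03×10⁻⁵ T.

B ≈ 10.3 μT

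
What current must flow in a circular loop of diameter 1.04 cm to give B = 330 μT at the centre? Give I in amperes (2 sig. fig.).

At the centre of a circular loop B = μ₀I/(2R), so I = 2RB/μ₀.
With R = 0.0052 m, I = 2 × 0.0052 × 3.30×10⁻⁴ / (4π×10⁻⁷) = 2.73 A.

I ≈ 2.7 A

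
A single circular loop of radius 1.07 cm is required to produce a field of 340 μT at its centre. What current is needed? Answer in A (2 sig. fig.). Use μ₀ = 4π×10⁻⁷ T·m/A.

I ≈ 5.8 A

At the centre of a circular loop B = μ₀I/(2R), so I = 2RB/μ₀.
With R = 0.0107 m, I = 2 × 0.0107 × 3.40×10⁻⁴ / (4π×10⁻⁷) = 5.79 A.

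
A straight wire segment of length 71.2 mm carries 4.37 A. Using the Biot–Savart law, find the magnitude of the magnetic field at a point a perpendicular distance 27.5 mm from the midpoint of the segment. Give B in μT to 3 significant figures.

B ≈ 25.2 μT

For a finite straight segment, B = (μ₀I/4πd)(sinθ₁ + sinθ₂), where θ₁, θ₂ are the angles from the perpendicular to each end.
The perpendicular from the point meets the wire at its midpoint, so each end is L/2 = 0.0356 m away along the wire.
sinθ₁ = 0.0356/√(0.0356²+0.0275²) = 0.7914; sinθ₂ = 0.0356/√(0.0356²+0.0275²) = 0.7914.
B = (4π×10⁻⁷ × 4.37) / (4π × 0.0275) × (0.7914 + 0.7914) = 2.52×10⁻⁵ T.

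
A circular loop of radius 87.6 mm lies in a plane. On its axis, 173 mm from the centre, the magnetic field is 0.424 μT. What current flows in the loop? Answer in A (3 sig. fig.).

On the axis of a loop, B = μ₀IR²/[2(R²+z²)^(3/2)], so I = 2B(R²+z²)^(3/2)/(μ₀R²).
R² + z² = 0.007674 + 0.02993 = 0.0376 m²; raised to 3/2 gives 7.29×10⁻³ m³.
I = 2 × 4.24×10⁻⁷ × 7.29×10⁻³ / (1.26×10⁻⁶ × 0.007674) = 0.641 A.

I ≈ 0.641 A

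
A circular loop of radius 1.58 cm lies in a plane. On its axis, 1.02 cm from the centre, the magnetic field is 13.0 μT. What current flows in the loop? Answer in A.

I ≈ 0.551 A

On the axis of a loop, B = μ₀IR²/[2(R²+z²)^(3/2)], so I = 2B(R²+z²)^(3/2)/(μ₀R²).
R² + z² = 0.0002496 + 0.000104 = 0.0003537 m²; raised to 3/2 gives 6.65×10⁻⁶ m³.
I = 2 × 1.30×10⁻⁵ × 6.65×10⁻⁶ / (1.26×10⁻⁶ × 0.0002496) = 0.551 A.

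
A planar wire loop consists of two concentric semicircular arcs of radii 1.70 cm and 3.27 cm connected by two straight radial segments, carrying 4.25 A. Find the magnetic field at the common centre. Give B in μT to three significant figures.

B ≈ 37.7 μT

The radial connectors point toward the centre, so dl × r̂ = 0 and they contribute nothing.
Each semicircle gives μ₀I/(4R): inner arc 7.85×10⁻⁵ T, outer arc 4.08×10⁻⁵ T.
The two arcs carry current in opposite angular senses, so their fields oppose: B = |7.85×10⁻⁵ − 4.08×10⁻⁵| = 3.77×10⁻⁵ T.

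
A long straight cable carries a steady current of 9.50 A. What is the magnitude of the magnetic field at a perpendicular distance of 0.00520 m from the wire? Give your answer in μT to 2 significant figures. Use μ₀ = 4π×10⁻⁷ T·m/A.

B ≈ 370 μT

For an infinitely long straight wire, B = μ₀I/(2πd).
B = (4π×10⁻⁷ × 9.50) / (2π × 0.0052) = 3.65×10⁻⁴ T.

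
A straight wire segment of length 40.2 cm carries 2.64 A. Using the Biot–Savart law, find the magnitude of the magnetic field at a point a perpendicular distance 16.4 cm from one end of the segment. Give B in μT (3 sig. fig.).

For a finite straight segment, B = (μ₀I/4πd)(sinθ₁ + sinθ₂), where θ₁, θ₂ are the angles from the perpendicular to each end.
The perpendicular foot is at one end, so the two end-offsets along the wire are 0 and L = 0.402 m.
sinθ₁ = 0/√(0²+0.164²) = 0.0000; sinθ₂ = 0.402/√(0.402²+0.164²) = 0.9259.
B = (4π×10⁻⁷ × 2.64) / (4π × 0.164) × (0.0000 + 0.9259) = 1.49×10⁻⁶ T.

B ≈ 1.49 μT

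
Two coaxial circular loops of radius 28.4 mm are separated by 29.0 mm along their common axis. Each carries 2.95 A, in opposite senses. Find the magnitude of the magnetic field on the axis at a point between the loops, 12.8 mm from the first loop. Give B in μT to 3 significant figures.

Each loop contributes B = μ₀IR²/[2(R²+z²)^(3/2)] on the axis, with z measured from that loop.
Loop 1 (z = 0.0128 m): B₁ = 4.95×10⁻⁵ T. Loop 2 (z = 0.0162 m): B₂ = 4.28×10⁻⁵ T.
The fields oppose: B = |B₁ − B₂| = 6.68×10⁻⁶ T.

B ≈ 6.68 μT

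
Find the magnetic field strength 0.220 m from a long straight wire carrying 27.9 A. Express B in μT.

B ≈ 25.4 μT

For an infinitely long straight wire, B = μ₀I/(2πd).
B = (4π×10⁻⁷ × 27.9) / (2π × 0.22) = 2.54×10⁻⁵ T.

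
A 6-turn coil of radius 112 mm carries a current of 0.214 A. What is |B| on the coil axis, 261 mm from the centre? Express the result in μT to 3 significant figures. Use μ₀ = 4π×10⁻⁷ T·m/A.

B ≈ 0.442 μT

For an N-turn flat coil, B = Nμ₀IR²/[2(R²+z²)^(3/2)] with R = 0.112 m, z = 0.261 m.
B = 6 × 7.36×10⁻⁸ T = 4.42×10⁻⁷ T.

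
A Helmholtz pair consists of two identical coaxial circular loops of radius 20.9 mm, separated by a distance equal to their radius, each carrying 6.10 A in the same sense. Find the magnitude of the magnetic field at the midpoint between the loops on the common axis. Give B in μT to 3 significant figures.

Each loop contributes B = μ₀IR²/[2(R²+z²)^(3/2)] on the axis, with z measured from that loop.
Loop 1 (z = 0.01045 m): B₁ = 1.31×10⁻⁴ T. Loop 2 (z = 0.01045 m): B₂ = 1.31×10⁻⁴ T.
The fields add: B = B₁ + B₂ = 2.62×10⁻⁴ T.

B ≈ 262 μT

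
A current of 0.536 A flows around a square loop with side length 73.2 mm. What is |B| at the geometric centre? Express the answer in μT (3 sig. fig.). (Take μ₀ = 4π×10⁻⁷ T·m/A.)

B ≈ 8.28 μT

Each side is a finite straight segment at perpendicular distance d = a/(2 tan(π/4)) = 0.0366 m from the centre, with end-angles ±π/4.
One side contributes B₁ = (μ₀I/4πd)·2 sin(π/4) = 2.07×10⁻⁶ T.
All 4 sides add in the same direction: B = 4 × 2.07×10⁻⁶ = 8.28×10⁻⁶ T.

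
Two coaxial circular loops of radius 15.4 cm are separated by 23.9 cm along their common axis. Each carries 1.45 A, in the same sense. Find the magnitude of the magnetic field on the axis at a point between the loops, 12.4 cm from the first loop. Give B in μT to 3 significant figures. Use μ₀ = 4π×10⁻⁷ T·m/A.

Each loop contributes B = μ₀IR²/[2(R²+z²)^(3/2)] on the axis, with z measured from that loop.
Loop 1 (z = 0.124 m): B₁ = 2.80×10⁻⁶ T. Loop 2 (z = 0.115 m): B₂ = 3.04×10⁻⁶ T.
The fields add: B = B₁ + B₂ = 5.84×10⁻⁶ T.

B ≈ 5.84 μT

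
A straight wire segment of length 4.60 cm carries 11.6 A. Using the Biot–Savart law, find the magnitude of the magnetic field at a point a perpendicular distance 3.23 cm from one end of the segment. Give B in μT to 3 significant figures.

B ≈ 29.4 μT

For a finite straight segment, B = (μ₀I/4πd)(sinθ₁ + sinθ₂), where θ₁, θ₂ are the angles from the perpendicular to each end.
The perpendicular foot is at one end, so the two end-offsets along the wire are 0 and L = 0.046 m.
sinθ₁ = 0/√(0²+0.0323²) = 0.0000; sinθ₂ = 0.046/√(0.046²+0.0323²) = 0.8184.
B = (4π×10⁻⁷ × 11.6) / (4π × 0.0323) × (0.0000 + 0.8184) = 2.94×10⁻⁵ T.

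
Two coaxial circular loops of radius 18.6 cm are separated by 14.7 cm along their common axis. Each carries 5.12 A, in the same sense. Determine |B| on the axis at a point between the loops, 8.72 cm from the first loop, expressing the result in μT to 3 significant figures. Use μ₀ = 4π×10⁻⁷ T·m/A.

B ≈ 27.8 μT

Each loop contributes B = μ₀IR²/[2(R²+z²)^(3/2)] on the axis, with z measured from that loop.
Loop 1 (z = 0.0872 m): B₁ = 1.28×10⁻⁵ T. Loop 2 (z = 0.0598 m): B₂ = 1.49×10⁻⁵ T.
The fields add: B = B₁ + B₂ = 2.78×10⁻⁵ T.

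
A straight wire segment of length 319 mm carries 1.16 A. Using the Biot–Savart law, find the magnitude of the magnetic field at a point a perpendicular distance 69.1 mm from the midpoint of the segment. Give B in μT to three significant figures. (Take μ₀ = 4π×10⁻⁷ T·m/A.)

For a finite straight segment, B = (μ₀I/4πd)(sinθ₁ + sinθ₂), where θ₁, θ₂ are the angles from the perpendicular to each end.
The perpendicular from the point meets the wire at its midpoint, so each end is L/2 = 0.1595 m away along the wire.
sinθ₁ = 0.1595/√(0.1595²+0.0691²) = 0.9176; sinθ₂ = 0.1595/√(0.1595²+0.0691²) = 0.9176.
B = (4π×10⁻⁷ × 1.16) / (4π × 0.0691) × (0.9176 + 0.9176) = 3.08×10⁻⁶ T.

B ≈ 3.08 μT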